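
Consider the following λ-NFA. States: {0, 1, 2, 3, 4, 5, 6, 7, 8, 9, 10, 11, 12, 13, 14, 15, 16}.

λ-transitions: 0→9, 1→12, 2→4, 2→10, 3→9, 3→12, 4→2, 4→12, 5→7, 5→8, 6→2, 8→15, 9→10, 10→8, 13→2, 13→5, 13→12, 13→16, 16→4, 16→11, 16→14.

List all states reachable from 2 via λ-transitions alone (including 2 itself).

{2, 4, 8, 10, 12, 15}

Start with {2}.
From 2 via λ: add 4, 10.
From 4 via λ: add 12.
From 10 via λ: add 8.
From 8 via λ: add 15.
No new states can be added; the closed set is {2, 4, 8, 10, 12, 15}.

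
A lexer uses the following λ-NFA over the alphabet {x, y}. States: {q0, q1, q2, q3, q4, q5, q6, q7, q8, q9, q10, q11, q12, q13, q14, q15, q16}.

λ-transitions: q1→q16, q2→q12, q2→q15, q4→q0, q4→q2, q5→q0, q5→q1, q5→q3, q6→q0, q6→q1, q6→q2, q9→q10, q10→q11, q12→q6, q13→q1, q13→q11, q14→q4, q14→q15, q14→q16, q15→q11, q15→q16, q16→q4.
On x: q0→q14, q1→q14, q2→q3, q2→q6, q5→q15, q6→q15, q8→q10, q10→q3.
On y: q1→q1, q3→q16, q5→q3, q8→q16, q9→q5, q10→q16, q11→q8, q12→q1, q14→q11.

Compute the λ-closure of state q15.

{q0, q1, q2, q4, q6, q11, q12, q15, q16}

Start with {q15}.
From q15 via λ: add q11, q16.
From q16 via λ: add q4.
From q4 via λ: add q0, q2.
From q2 via λ: add q12.
From q12 via λ: add q6.
From q6 via λ: add q1.
No new states can be added; the closed set is {q0, q1, q2, q4, q6, q11, q12, q15, q16}.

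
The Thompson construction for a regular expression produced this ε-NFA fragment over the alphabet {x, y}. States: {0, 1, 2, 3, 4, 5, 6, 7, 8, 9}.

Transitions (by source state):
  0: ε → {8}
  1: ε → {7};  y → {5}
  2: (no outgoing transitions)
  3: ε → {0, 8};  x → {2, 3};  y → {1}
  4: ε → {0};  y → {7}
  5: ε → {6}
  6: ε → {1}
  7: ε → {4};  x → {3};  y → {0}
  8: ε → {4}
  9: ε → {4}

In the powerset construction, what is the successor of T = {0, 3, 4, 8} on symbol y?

3 on y → {1}.
4 on y → {7}.
No y-transition from 0, 8.
Union after reading y: {1, 7}.
Now take the ε-closure:
From 7 via ε: add 4.
From 4 via ε: add 0.
From 0 via ε: add 8.
No new states can be added; the closed set is {0, 1, 4, 7, 8}.

{0, 1, 4, 7, 8}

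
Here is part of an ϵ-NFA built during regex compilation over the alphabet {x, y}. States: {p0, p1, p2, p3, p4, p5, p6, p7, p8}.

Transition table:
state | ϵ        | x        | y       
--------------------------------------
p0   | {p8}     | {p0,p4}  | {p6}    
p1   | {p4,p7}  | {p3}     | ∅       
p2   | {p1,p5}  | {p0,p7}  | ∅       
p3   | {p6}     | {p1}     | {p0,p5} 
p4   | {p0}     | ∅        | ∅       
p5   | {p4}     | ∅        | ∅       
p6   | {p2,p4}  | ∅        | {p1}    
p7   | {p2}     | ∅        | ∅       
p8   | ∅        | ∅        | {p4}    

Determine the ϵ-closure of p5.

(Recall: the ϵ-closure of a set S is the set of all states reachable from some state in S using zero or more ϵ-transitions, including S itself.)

{p0, p4, p5, p8}

Start with {p5}.
From p5 via ϵ: add p4.
From p4 via ϵ: add p0.
From p0 via ϵ: add p8.
No new states can be added; the closed set is {p0, p4, p5, p8}.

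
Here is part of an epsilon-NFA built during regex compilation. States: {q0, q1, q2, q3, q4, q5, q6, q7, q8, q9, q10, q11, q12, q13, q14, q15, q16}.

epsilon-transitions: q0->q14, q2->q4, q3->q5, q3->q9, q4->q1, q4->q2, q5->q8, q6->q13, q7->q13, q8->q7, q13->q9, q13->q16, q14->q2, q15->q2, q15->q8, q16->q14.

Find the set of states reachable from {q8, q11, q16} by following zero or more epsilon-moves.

Start with {q8, q11, q16}.
From q8 via epsilon: add q7.
From q16 via epsilon: add q14.
From q7 via epsilon: add q13.
From q14 via epsilon: add q2.
From q2 via epsilon: add q4.
From q13 via epsilon: add q9.
From q4 via epsilon: add q1.
No new states can be added; the closed set is {q1, q2, q4, q7, q8, q9, q11, q13, q14, q16}.

{q1, q2, q4, q7, q8, q9, q11, q13, q14, q16}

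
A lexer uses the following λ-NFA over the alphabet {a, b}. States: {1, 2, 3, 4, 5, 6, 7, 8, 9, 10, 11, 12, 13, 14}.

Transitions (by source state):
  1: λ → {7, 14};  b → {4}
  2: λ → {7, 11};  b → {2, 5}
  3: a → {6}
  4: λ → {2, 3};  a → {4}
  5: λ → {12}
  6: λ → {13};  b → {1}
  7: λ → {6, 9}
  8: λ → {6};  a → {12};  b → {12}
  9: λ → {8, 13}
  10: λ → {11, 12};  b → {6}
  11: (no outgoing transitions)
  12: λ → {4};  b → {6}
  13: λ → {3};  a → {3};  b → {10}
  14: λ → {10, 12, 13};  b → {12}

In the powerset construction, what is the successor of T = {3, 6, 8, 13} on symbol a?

{2, 3, 4, 6, 7, 8, 9, 11, 12, 13}

3 on a → {6}.
8 on a → {12}.
13 on a → {3}.
No a-transition from 6.
Union after reading a: {3, 6, 12}.
Now take the λ-closure:
From 6 via λ: add 13.
From 12 via λ: add 4.
From 4 via λ: add 2.
From 2 via λ: add 7, 11.
From 7 via λ: add 9.
From 9 via λ: add 8.
No new states can be added; the closed set is {2, 3, 4, 6, 7, 8, 9, 11, 12, 13}.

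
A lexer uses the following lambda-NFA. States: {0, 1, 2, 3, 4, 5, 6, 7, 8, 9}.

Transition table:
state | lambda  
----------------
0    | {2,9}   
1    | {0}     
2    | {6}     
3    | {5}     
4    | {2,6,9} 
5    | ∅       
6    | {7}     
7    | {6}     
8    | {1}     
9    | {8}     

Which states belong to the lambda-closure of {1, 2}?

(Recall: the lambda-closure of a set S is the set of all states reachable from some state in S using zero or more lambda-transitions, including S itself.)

Start with {1, 2}.
From 1 via lambda: add 0.
From 2 via lambda: add 6.
From 0 via lambda: add 9.
From 6 via lambda: add 7.
From 9 via lambda: add 8.
No new states can be added; the closed set is {0, 1, 2, 6, 7, 8, 9}.

{0, 1, 2, 6, 7, 8, 9}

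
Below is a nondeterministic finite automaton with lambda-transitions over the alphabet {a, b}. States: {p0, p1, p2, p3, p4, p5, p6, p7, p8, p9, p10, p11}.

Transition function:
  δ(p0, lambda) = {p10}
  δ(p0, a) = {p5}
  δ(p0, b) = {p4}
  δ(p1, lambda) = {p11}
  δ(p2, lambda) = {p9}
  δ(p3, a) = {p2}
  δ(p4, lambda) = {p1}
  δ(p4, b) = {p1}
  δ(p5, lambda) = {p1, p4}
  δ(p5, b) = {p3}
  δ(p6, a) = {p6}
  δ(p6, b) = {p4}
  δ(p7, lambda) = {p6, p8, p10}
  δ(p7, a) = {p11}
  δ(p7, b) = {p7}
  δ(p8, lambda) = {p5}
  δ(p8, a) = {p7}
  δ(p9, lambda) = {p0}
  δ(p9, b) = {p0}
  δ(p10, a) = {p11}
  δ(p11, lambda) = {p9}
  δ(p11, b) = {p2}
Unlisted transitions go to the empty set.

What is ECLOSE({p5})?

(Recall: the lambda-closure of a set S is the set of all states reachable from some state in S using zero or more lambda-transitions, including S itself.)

Start with {p5}.
From p5 via lambda: add p1, p4.
From p1 via lambda: add p11.
From p11 via lambda: add p9.
From p9 via lambda: add p0.
From p0 via lambda: add p10.
No new states can be added; the closed set is {p0, p1, p4, p5, p9, p10, p11}.

{p0, p1, p4, p5, p9, p10, p11}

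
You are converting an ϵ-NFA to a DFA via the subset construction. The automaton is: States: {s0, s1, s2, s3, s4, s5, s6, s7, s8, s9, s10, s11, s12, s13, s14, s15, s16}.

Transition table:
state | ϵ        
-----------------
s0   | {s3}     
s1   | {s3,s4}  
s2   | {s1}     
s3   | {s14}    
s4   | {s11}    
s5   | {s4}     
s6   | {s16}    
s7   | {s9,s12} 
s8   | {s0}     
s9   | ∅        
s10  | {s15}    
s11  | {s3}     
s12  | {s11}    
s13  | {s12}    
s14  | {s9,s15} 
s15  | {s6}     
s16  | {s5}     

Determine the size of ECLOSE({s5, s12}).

Start with {s5, s12}.
From s5 via ϵ: add s4.
From s12 via ϵ: add s11.
From s11 via ϵ: add s3.
From s3 via ϵ: add s14.
From s14 via ϵ: add s9, s15.
From s15 via ϵ: add s6.
From s6 via ϵ: add s16.
ϵ-closure = {s3, s4, s5, s6, s9, s11, s12, s14, s15, s16}, which has 10 states.

10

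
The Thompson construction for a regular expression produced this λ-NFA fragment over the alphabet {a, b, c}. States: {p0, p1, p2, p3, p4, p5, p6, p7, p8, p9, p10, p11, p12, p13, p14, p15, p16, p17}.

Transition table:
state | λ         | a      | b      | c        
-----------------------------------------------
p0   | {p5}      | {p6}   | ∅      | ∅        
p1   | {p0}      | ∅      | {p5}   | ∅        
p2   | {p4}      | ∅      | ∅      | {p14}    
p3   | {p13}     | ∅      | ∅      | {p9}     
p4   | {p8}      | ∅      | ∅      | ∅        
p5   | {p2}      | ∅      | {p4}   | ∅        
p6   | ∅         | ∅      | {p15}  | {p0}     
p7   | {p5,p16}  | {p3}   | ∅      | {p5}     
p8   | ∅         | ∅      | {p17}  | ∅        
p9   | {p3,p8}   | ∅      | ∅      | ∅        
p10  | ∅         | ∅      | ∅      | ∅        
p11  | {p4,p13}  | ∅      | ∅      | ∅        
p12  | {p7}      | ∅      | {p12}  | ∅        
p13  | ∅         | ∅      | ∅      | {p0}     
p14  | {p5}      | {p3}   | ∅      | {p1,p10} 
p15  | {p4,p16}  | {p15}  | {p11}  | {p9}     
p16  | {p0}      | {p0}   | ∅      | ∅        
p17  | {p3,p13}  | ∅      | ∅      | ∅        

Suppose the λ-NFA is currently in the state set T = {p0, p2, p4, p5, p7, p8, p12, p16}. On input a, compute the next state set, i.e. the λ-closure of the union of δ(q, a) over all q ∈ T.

{p0, p2, p3, p4, p5, p6, p8, p13}

p0 on a → {p6}.
p7 on a → {p3}.
p16 on a → {p0}.
No a-transition from p2, p4, p5, p8, p12.
Union after reading a: {p0, p3, p6}.
Now take the λ-closure:
From p0 via λ: add p5.
From p3 via λ: add p13.
From p5 via λ: add p2.
From p2 via λ: add p4.
From p4 via λ: add p8.
No new states can be added; the closed set is {p0, p2, p3, p4, p5, p6, p8, p13}.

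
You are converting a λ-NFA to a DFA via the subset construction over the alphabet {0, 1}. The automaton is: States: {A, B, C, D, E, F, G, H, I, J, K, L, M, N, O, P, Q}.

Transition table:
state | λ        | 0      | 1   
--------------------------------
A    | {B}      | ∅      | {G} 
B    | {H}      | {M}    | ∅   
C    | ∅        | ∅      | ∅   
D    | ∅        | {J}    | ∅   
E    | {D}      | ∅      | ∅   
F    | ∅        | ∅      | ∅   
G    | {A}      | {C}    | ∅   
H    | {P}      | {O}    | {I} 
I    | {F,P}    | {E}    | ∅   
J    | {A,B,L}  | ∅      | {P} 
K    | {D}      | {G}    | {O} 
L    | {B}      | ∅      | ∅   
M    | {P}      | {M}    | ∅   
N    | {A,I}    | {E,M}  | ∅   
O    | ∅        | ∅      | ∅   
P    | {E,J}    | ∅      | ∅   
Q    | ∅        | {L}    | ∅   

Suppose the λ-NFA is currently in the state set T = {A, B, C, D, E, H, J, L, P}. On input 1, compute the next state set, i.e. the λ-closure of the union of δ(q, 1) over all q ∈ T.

A on 1 → {G}.
H on 1 → {I}.
J on 1 → {P}.
No 1-transition from B, C, D, E, L, P.
Union after reading 1: {G, I, P}.
Now take the λ-closure:
From G via λ: add A.
From I via λ: add F.
From P via λ: add E, J.
From A via λ: add B.
From E via λ: add D.
From J via λ: add L.
From B via λ: add H.
No new states can be added; the closed set is {A, B, D, E, F, G, H, I, J, L, P}.

{A, B, D, E, F, G, H, I, J, L, P}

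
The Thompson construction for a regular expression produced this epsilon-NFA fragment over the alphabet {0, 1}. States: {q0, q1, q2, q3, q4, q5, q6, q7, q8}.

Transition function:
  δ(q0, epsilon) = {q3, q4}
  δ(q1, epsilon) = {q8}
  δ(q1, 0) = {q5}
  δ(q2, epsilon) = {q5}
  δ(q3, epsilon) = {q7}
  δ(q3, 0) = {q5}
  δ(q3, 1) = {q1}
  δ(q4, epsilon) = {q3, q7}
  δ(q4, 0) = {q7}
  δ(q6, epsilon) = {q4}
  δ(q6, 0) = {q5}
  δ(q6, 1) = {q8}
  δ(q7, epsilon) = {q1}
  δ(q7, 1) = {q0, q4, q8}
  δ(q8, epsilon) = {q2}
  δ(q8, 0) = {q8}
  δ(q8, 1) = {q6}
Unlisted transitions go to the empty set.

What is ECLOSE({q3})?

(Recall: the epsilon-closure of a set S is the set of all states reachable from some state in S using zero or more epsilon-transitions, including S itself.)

{q1, q2, q3, q5, q7, q8}

Start with {q3}.
From q3 via epsilon: add q7.
From q7 via epsilon: add q1.
From q1 via epsilon: add q8.
From q8 via epsilon: add q2.
From q2 via epsilon: add q5.
No new states can be added; the closed set is {q1, q2, q3, q5, q7, q8}.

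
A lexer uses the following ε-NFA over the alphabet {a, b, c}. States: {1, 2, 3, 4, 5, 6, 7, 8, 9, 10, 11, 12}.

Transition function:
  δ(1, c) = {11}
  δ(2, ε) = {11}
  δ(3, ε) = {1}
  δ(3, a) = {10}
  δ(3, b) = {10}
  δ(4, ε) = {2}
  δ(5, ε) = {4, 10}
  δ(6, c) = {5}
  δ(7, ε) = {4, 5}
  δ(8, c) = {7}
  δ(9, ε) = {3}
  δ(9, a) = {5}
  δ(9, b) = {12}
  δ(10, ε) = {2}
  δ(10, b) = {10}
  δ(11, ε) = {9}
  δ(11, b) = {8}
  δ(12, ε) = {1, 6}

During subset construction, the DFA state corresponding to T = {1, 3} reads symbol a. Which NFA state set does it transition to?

{1, 2, 3, 9, 10, 11}

3 on a → {10}.
No a-transition from 1.
Union after reading a: {10}.
Now take the ε-closure:
From 10 via ε: add 2.
From 2 via ε: add 11.
From 11 via ε: add 9.
From 9 via ε: add 3.
From 3 via ε: add 1.
No new states can be added; the closed set is {1, 2, 3, 9, 10, 11}.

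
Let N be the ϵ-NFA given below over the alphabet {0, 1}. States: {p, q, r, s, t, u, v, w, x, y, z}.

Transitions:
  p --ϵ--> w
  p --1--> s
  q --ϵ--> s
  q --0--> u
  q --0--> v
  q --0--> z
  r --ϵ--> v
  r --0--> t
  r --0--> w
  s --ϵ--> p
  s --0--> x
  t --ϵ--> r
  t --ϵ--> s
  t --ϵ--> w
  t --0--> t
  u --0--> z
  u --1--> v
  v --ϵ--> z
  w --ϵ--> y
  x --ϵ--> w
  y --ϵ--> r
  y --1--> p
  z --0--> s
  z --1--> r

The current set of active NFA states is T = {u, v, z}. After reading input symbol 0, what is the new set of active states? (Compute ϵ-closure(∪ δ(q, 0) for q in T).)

{p, r, s, v, w, y, z}

u on 0 → {z}.
z on 0 → {s}.
No 0-transition from v.
Union after reading 0: {s, z}.
Now take the ϵ-closure:
From s via ϵ: add p.
From p via ϵ: add w.
From w via ϵ: add y.
From y via ϵ: add r.
From r via ϵ: add v.
No new states can be added; the closed set is {p, r, s, v, w, y, z}.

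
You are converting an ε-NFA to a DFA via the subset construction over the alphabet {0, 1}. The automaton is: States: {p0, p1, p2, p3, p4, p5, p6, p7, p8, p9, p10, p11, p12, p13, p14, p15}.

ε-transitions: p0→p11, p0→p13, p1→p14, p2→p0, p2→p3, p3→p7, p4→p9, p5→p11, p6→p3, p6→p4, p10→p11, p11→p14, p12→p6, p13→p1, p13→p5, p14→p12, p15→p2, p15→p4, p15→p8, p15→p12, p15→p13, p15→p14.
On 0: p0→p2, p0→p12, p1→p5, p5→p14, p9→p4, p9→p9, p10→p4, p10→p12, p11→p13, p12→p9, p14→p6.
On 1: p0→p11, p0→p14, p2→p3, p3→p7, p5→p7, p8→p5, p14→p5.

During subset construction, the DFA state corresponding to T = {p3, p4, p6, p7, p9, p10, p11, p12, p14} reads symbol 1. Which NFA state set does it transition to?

{p3, p4, p5, p6, p7, p9, p11, p12, p14}

p3 on 1 → {p7}.
p14 on 1 → {p5}.
No 1-transition from p4, p6, p7, p9, p10, p11, p12.
Union after reading 1: {p5, p7}.
Now take the ε-closure:
From p5 via ε: add p11.
From p11 via ε: add p14.
From p14 via ε: add p12.
From p12 via ε: add p6.
From p6 via ε: add p3, p4.
From p4 via ε: add p9.
No new states can be added; the closed set is {p3, p4, p5, p6, p7, p9, p11, p12, p14}.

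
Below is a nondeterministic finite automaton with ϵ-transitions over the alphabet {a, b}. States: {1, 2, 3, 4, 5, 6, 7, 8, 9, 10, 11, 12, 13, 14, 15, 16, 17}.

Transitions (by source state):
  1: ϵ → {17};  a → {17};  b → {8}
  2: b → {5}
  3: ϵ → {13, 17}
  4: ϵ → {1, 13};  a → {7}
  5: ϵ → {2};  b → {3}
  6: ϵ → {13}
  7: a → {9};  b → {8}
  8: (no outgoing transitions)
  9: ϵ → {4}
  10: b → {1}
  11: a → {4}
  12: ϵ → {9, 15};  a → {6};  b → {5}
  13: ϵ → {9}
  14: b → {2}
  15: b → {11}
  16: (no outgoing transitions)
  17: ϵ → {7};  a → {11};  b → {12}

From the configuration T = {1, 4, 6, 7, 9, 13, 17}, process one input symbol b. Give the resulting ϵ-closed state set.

{1, 4, 7, 8, 9, 12, 13, 15, 17}

1 on b → {8}.
7 on b → {8}.
17 on b → {12}.
No b-transition from 4, 6, 9, 13.
Union after reading b: {8, 12}.
Now take the ϵ-closure:
From 12 via ϵ: add 9, 15.
From 9 via ϵ: add 4.
From 4 via ϵ: add 1, 13.
From 1 via ϵ: add 17.
From 17 via ϵ: add 7.
No new states can be added; the closed set is {1, 4, 7, 8, 9, 12, 13, 15, 17}.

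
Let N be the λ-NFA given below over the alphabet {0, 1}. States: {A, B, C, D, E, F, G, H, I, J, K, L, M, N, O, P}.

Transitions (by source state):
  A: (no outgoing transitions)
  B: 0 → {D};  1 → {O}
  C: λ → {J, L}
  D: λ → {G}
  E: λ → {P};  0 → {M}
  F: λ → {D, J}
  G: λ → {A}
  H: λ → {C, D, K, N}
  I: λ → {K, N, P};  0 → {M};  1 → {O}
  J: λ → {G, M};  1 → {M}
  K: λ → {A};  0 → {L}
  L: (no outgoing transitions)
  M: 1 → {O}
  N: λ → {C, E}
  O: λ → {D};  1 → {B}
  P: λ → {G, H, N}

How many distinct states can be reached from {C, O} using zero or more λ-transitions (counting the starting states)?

Start with {C, O}.
From C via λ: add J, L.
From O via λ: add D.
From D via λ: add G.
From J via λ: add M.
From G via λ: add A.
λ-closure = {A, C, D, G, J, L, M, O}, which has 8 states.

8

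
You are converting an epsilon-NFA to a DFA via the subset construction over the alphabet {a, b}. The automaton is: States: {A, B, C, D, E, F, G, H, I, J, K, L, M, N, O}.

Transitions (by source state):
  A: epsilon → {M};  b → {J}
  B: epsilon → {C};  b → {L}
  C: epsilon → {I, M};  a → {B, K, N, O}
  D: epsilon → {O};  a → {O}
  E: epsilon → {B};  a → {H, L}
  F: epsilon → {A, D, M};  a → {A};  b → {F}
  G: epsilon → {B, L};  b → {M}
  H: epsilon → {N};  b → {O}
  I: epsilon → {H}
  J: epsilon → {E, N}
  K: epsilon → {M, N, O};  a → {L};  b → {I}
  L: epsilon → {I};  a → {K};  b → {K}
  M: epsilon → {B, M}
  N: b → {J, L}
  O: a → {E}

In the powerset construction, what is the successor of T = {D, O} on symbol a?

{B, C, E, H, I, M, N, O}

D on a → {O}.
O on a → {E}.
Union after reading a: {E, O}.
Now take the epsilon-closure:
From E via epsilon: add B.
From B via epsilon: add C.
From C via epsilon: add I, M.
From I via epsilon: add H.
From H via epsilon: add N.
No new states can be added; the closed set is {B, C, E, H, I, M, N, O}.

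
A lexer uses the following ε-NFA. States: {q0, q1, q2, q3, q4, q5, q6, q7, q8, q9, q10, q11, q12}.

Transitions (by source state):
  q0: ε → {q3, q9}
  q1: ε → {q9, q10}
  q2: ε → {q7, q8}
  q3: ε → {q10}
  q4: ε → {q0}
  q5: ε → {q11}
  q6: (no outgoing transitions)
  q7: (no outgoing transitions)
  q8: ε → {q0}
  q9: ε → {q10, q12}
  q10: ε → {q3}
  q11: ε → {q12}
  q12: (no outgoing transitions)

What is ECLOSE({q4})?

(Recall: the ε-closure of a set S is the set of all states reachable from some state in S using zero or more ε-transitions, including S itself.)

{q0, q3, q4, q9, q10, q12}

Start with {q4}.
From q4 via ε: add q0.
From q0 via ε: add q3, q9.
From q3 via ε: add q10.
From q9 via ε: add q12.
No new states can be added; the closed set is {q0, q3, q4, q9, q10, q12}.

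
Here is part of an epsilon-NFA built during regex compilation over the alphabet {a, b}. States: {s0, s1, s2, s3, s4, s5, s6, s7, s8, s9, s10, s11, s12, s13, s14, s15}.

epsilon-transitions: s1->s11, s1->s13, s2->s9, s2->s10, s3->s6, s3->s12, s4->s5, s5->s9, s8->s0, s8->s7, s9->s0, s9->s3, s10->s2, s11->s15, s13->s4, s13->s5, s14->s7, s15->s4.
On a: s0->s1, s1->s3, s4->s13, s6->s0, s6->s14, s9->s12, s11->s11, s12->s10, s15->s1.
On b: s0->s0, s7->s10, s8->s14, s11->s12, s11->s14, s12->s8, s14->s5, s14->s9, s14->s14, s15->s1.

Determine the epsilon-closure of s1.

Start with {s1}.
From s1 via epsilon: add s11, s13.
From s11 via epsilon: add s15.
From s13 via epsilon: add s4, s5.
From s5 via epsilon: add s9.
From s9 via epsilon: add s0, s3.
From s3 via epsilon: add s6, s12.
No new states can be added; the closed set is {s0, s1, s3, s4, s5, s6, s9, s11, s12, s13, s15}.

{s0, s1, s3, s4, s5, s6, s9, s11, s12, s13, s15}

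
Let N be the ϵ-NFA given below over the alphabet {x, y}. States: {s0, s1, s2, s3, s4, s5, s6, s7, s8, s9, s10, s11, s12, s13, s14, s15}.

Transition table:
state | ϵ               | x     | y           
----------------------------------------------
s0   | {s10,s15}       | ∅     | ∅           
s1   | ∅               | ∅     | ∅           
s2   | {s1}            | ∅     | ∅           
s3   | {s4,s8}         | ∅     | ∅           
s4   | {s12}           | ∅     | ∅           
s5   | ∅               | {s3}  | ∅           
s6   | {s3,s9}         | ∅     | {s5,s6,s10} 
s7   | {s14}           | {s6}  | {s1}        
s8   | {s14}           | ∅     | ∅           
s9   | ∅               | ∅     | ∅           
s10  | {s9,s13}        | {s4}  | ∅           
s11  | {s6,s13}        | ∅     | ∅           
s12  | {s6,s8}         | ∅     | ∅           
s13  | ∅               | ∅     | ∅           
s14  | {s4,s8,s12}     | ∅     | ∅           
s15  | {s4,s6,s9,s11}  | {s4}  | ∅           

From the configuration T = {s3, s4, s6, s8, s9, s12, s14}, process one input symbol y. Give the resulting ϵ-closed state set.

s6 on y → {s5, s6, s10}.
No y-transition from s3, s4, s8, s9, s12, s14.
Union after reading y: {s5, s6, s10}.
Now take the ϵ-closure:
From s6 via ϵ: add s3, s9.
From s10 via ϵ: add s13.
From s3 via ϵ: add s4, s8.
From s4 via ϵ: add s12.
From s8 via ϵ: add s14.
No new states can be added; the closed set is {s3, s4, s5, s6, s8, s9, s10, s12, s13, s14}.

{s3, s4, s5, s6, s8, s9, s10, s12, s13, s14}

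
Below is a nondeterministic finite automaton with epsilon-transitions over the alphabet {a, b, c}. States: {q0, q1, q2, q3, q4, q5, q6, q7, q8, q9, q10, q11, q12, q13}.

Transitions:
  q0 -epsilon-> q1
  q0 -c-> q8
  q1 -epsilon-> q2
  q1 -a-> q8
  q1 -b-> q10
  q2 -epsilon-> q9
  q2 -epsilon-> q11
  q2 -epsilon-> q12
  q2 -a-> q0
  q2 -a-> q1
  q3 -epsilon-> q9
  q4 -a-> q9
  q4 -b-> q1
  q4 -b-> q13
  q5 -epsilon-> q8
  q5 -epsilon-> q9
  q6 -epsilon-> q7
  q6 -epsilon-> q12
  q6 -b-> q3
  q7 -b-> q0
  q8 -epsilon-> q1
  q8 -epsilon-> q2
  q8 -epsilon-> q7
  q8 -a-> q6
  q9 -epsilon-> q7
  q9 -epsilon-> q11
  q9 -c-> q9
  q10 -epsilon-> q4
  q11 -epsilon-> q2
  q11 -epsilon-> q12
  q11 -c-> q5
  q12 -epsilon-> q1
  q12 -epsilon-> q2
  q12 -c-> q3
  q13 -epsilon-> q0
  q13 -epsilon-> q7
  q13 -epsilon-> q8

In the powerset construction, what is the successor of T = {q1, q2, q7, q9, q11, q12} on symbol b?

q1 on b → {q10}.
q7 on b → {q0}.
No b-transition from q2, q9, q11, q12.
Union after reading b: {q0, q10}.
Now take the epsilon-closure:
From q0 via epsilon: add q1.
From q10 via epsilon: add q4.
From q1 via epsilon: add q2.
From q2 via epsilon: add q9, q11, q12.
From q9 via epsilon: add q7.
No new states can be added; the closed set is {q0, q1, q2, q4, q7, q9, q10, q11, q12}.

{q0, q1, q2, q4, q7, q9, q10, q11, q12}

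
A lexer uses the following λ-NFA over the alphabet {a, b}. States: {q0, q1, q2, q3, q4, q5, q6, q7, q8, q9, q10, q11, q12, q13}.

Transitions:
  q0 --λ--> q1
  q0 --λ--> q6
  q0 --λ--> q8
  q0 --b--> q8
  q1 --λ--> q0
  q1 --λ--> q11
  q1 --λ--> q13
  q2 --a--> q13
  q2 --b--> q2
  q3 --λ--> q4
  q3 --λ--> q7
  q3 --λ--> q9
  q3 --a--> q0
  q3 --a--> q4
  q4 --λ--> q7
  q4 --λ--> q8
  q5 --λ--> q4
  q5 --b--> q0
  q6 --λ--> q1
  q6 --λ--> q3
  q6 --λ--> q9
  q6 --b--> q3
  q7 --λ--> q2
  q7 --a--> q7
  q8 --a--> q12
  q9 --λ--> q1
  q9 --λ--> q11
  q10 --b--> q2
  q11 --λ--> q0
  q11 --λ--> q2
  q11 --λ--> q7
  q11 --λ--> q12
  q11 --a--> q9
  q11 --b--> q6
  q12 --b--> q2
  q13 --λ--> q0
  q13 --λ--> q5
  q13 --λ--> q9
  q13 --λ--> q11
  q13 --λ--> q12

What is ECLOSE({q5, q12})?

Start with {q5, q12}.
From q5 via λ: add q4.
From q4 via λ: add q7, q8.
From q7 via λ: add q2.
No new states can be added; the closed set is {q2, q4, q5, q7, q8, q12}.

{q2, q4, q5, q7, q8, q12}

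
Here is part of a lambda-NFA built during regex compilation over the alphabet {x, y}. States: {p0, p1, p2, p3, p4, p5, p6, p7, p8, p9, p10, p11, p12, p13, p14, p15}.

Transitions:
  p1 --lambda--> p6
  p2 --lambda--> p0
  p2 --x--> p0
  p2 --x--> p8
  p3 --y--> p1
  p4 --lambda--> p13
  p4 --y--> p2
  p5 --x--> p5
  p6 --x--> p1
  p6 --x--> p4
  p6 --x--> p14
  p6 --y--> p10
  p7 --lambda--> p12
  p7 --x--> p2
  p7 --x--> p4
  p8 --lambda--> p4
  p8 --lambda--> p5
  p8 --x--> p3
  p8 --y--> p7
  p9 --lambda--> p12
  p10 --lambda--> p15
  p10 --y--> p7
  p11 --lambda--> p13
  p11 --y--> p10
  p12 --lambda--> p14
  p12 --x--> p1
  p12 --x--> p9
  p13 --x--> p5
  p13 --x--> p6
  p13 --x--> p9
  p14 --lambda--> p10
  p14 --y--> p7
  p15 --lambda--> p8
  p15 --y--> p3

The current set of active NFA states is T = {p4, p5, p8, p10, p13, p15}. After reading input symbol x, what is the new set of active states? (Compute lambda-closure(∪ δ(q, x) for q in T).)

{p3, p4, p5, p6, p8, p9, p10, p12, p13, p14, p15}

p5 on x → {p5}.
p8 on x → {p3}.
p13 on x → {p5, p6, p9}.
No x-transition from p4, p10, p15.
Union after reading x: {p3, p5, p6, p9}.
Now take the lambda-closure:
From p9 via lambda: add p12.
From p12 via lambda: add p14.
From p14 via lambda: add p10.
From p10 via lambda: add p15.
From p15 via lambda: add p8.
From p8 via lambda: add p4.
From p4 via lambda: add p13.
No new states can be added; the closed set is {p3, p4, p5, p6, p8, p9, p10, p12, p13, p14, p15}.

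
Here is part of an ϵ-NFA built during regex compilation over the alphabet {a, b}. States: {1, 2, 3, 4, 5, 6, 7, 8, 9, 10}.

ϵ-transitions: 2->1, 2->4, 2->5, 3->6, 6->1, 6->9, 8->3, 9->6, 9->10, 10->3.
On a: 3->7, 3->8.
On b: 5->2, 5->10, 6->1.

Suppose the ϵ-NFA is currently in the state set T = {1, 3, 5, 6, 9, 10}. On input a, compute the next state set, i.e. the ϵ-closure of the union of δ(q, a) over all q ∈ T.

3 on a → {7, 8}.
No a-transition from 1, 5, 6, 9, 10.
Union after reading a: {7, 8}.
Now take the ϵ-closure:
From 8 via ϵ: add 3.
From 3 via ϵ: add 6.
From 6 via ϵ: add 1, 9.
From 9 via ϵ: add 10.
No new states can be added; the closed set is {1, 3, 6, 7, 8, 9, 10}.

{1, 3, 6, 7, 8, 9, 10}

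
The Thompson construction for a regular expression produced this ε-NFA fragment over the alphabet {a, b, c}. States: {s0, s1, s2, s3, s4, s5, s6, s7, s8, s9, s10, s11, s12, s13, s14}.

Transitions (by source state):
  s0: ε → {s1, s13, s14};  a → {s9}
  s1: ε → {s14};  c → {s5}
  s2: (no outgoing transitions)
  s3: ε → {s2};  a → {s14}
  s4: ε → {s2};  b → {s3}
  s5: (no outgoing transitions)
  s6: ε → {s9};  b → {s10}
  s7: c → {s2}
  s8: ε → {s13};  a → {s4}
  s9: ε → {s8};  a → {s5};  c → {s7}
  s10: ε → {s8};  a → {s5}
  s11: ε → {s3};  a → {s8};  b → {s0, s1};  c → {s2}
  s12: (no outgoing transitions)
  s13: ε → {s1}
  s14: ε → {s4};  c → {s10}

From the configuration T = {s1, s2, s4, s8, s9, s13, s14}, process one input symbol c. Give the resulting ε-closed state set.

{s1, s2, s4, s5, s7, s8, s10, s13, s14}

s1 on c → {s5}.
s9 on c → {s7}.
s14 on c → {s10}.
No c-transition from s2, s4, s8, s13.
Union after reading c: {s5, s7, s10}.
Now take the ε-closure:
From s10 via ε: add s8.
From s8 via ε: add s13.
From s13 via ε: add s1.
From s1 via ε: add s14.
From s14 via ε: add s4.
From s4 via ε: add s2.
No new states can be added; the closed set is {s1, s2, s4, s5, s7, s8, s10, s13, s14}.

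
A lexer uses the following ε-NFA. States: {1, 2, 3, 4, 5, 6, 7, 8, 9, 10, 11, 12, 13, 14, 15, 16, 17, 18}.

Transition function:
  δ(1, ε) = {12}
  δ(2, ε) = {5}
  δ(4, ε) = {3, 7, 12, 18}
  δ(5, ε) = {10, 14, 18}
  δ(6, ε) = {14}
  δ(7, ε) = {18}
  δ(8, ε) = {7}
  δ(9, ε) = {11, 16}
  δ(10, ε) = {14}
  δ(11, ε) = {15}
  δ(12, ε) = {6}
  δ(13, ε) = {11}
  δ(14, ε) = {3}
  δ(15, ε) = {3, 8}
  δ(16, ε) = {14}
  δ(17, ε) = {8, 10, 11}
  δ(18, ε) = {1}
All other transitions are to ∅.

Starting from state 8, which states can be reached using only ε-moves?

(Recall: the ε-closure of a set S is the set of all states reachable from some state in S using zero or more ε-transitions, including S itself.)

Start with {8}.
From 8 via ε: add 7.
From 7 via ε: add 18.
From 18 via ε: add 1.
From 1 via ε: add 12.
From 12 via ε: add 6.
From 6 via ε: add 14.
From 14 via ε: add 3.
No new states can be added; the closed set is {1, 3, 6, 7, 8, 12, 14, 18}.

{1, 3, 6, 7, 8, 12, 14, 18}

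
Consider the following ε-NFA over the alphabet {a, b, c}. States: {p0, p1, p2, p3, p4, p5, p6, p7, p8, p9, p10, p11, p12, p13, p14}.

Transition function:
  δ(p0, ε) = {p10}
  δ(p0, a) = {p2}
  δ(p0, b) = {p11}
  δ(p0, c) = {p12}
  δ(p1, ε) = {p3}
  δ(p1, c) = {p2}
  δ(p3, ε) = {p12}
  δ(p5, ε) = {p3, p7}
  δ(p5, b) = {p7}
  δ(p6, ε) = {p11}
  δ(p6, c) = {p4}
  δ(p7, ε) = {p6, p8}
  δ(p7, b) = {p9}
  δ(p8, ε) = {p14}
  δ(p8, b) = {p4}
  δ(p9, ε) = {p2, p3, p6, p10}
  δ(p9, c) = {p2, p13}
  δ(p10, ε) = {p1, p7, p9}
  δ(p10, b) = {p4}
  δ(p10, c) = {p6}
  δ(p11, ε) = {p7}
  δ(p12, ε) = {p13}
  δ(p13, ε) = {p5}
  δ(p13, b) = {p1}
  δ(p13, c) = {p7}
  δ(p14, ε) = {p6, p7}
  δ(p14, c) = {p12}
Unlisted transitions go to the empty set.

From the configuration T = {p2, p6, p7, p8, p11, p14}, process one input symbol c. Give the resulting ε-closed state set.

p6 on c → {p4}.
p14 on c → {p12}.
No c-transition from p2, p7, p8, p11.
Union after reading c: {p4, p12}.
Now take the ε-closure:
From p12 via ε: add p13.
From p13 via ε: add p5.
From p5 via ε: add p3, p7.
From p7 via ε: add p6, p8.
From p6 via ε: add p11.
From p8 via ε: add p14.
No new states can be added; the closed set is {p3, p4, p5, p6, p7, p8, p11, p12, p13, p14}.

{p3, p4, p5, p6, p7, p8, p11, p12, p13, p14}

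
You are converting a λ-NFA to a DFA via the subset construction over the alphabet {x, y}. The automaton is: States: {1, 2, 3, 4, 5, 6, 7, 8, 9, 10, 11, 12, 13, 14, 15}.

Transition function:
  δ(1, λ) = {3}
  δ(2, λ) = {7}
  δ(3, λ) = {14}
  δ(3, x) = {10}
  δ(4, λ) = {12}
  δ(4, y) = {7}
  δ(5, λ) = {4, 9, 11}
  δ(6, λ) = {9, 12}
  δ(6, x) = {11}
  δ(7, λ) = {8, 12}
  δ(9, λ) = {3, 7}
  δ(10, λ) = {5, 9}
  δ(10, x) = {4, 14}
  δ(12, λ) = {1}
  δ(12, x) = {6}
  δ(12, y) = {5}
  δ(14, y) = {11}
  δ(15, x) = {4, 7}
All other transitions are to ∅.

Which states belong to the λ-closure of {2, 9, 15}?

{1, 2, 3, 7, 8, 9, 12, 14, 15}

Start with {2, 9, 15}.
From 2 via λ: add 7.
From 9 via λ: add 3.
From 3 via λ: add 14.
From 7 via λ: add 8, 12.
From 12 via λ: add 1.
No new states can be added; the closed set is {1, 2, 3, 7, 8, 9, 12, 14, 15}.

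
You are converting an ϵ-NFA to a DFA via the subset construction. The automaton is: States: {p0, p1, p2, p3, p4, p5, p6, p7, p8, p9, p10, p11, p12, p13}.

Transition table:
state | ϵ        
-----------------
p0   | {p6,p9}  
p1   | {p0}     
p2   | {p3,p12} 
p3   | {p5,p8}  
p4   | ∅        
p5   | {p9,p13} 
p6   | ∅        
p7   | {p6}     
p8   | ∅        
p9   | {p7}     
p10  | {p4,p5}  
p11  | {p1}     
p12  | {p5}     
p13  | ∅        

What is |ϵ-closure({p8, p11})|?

Start with {p8, p11}.
From p11 via ϵ: add p1.
From p1 via ϵ: add p0.
From p0 via ϵ: add p6, p9.
From p9 via ϵ: add p7.
ϵ-closure = {p0, p1, p6, p7, p8, p9, p11}, which has 7 states.

7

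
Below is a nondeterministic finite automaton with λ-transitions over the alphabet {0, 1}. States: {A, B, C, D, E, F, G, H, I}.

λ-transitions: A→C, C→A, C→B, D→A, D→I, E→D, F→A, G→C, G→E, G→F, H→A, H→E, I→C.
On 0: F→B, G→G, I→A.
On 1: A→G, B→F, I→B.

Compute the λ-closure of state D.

{A, B, C, D, I}

Start with {D}.
From D via λ: add A, I.
From A via λ: add C.
From C via λ: add B.
No new states can be added; the closed set is {A, B, C, D, I}.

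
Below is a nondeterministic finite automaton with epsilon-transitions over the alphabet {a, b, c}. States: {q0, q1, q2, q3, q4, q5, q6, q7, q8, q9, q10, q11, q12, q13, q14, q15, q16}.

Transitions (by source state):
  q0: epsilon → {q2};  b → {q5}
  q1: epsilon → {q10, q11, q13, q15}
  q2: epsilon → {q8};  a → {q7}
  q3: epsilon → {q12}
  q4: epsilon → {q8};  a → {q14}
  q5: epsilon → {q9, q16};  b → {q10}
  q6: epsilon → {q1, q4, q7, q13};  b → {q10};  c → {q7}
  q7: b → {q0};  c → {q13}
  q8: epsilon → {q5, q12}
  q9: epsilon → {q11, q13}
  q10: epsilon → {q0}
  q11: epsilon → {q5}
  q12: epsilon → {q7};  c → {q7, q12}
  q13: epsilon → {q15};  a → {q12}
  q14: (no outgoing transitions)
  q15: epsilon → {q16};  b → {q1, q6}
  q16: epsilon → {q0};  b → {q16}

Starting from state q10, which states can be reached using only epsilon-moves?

Start with {q10}.
From q10 via epsilon: add q0.
From q0 via epsilon: add q2.
From q2 via epsilon: add q8.
From q8 via epsilon: add q5, q12.
From q5 via epsilon: add q9, q16.
From q12 via epsilon: add q7.
From q9 via epsilon: add q11, q13.
From q13 via epsilon: add q15.
No new states can be added; the closed set is {q0, q2, q5, q7, q8, q9, q10, q11, q12, q13, q15, q16}.

{q0, q2, q5, q7, q8, q9, q10, q11, q12, q13, q15, q16}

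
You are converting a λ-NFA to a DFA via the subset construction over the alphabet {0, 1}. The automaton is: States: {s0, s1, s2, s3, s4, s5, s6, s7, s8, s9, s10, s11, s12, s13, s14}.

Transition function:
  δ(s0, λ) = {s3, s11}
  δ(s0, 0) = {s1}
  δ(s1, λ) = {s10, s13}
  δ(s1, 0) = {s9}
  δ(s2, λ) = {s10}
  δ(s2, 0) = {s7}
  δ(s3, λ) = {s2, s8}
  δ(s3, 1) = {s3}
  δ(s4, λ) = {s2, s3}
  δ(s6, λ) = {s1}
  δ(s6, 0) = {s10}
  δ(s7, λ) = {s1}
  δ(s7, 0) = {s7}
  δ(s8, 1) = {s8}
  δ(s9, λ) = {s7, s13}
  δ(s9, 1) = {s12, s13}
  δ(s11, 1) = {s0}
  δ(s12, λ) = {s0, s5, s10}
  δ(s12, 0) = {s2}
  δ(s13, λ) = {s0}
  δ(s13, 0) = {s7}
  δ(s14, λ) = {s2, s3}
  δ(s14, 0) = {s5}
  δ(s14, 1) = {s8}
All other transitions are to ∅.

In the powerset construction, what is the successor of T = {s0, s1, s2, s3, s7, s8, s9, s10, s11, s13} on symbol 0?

s0 on 0 → {s1}.
s1 on 0 → {s9}.
s2 on 0 → {s7}.
s7 on 0 → {s7}.
s13 on 0 → {s7}.
No 0-transition from s3, s8, s9, s10, s11.
Union after reading 0: {s1, s7, s9}.
Now take the λ-closure:
From s1 via λ: add s10, s13.
From s13 via λ: add s0.
From s0 via λ: add s3, s11.
From s3 via λ: add s2, s8.
No new states can be added; the closed set is {s0, s1, s2, s3, s7, s8, s9, s10, s11, s13}.

{s0, s1, s2, s3, s7, s8, s9, s10, s11, s13}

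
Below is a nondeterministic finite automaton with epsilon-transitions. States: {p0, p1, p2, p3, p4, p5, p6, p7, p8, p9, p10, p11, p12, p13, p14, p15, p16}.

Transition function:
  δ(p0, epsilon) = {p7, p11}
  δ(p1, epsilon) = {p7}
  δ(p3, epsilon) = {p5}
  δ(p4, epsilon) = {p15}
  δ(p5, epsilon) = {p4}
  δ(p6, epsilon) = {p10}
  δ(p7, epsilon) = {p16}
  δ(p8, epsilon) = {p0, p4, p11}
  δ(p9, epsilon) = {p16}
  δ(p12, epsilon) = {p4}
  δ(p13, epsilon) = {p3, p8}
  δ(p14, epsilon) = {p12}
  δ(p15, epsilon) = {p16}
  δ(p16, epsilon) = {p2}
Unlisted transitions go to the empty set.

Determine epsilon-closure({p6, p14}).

Start with {p6, p14}.
From p6 via epsilon: add p10.
From p14 via epsilon: add p12.
From p12 via epsilon: add p4.
From p4 via epsilon: add p15.
From p15 via epsilon: add p16.
From p16 via epsilon: add p2.
No new states can be added; the closed set is {p2, p4, p6, p10, p12, p14, p15, p16}.

{p2, p4, p6, p10, p12, p14, p15, p16}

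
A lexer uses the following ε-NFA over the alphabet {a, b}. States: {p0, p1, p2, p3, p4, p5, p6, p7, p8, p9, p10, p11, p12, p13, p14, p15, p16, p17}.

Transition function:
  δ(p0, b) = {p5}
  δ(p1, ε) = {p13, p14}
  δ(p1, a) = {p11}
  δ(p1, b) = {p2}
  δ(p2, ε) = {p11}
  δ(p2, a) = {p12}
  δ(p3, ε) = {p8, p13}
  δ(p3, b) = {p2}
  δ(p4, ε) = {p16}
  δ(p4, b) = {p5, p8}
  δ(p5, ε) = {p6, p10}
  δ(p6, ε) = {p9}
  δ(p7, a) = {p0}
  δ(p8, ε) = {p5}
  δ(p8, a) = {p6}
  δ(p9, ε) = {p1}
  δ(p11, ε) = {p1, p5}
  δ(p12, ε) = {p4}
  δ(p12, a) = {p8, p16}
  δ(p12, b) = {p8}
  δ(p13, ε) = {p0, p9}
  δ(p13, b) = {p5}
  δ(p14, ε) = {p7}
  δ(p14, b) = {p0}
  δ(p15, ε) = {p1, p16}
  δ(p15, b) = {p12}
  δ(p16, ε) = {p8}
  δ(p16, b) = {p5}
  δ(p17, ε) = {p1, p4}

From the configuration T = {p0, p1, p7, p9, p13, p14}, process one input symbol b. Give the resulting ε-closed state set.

p0 on b → {p5}.
p1 on b → {p2}.
p13 on b → {p5}.
p14 on b → {p0}.
No b-transition from p7, p9.
Union after reading b: {p0, p2, p5}.
Now take the ε-closure:
From p2 via ε: add p11.
From p5 via ε: add p6, p10.
From p6 via ε: add p9.
From p11 via ε: add p1.
From p1 via ε: add p13, p14.
From p14 via ε: add p7.
No new states can be added; the closed set is {p0, p1, p2, p5, p6, p7, p9, p10, p11, p13, p14}.

{p0, p1, p2, p5, p6, p7, p9, p10, p11, p13, p14}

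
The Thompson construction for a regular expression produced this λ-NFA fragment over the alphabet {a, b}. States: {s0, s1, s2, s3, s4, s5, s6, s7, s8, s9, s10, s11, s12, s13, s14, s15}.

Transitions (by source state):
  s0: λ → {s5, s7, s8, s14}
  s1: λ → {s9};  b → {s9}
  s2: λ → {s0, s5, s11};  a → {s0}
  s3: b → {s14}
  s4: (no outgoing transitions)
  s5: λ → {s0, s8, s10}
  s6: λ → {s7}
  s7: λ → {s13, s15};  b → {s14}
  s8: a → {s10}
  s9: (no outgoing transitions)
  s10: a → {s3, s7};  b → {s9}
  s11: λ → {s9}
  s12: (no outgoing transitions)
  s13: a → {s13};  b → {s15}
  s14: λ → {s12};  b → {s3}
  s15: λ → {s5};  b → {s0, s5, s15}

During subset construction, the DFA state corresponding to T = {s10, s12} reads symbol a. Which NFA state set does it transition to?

s10 on a → {s3, s7}.
No a-transition from s12.
Union after reading a: {s3, s7}.
Now take the λ-closure:
From s7 via λ: add s13, s15.
From s15 via λ: add s5.
From s5 via λ: add s0, s8, s10.
From s0 via λ: add s14.
From s14 via λ: add s12.
No new states can be added; the closed set is {s0, s3, s5, s7, s8, s10, s12, s13, s14, s15}.

{s0, s3, s5, s7, s8, s10, s12, s13, s14, s15}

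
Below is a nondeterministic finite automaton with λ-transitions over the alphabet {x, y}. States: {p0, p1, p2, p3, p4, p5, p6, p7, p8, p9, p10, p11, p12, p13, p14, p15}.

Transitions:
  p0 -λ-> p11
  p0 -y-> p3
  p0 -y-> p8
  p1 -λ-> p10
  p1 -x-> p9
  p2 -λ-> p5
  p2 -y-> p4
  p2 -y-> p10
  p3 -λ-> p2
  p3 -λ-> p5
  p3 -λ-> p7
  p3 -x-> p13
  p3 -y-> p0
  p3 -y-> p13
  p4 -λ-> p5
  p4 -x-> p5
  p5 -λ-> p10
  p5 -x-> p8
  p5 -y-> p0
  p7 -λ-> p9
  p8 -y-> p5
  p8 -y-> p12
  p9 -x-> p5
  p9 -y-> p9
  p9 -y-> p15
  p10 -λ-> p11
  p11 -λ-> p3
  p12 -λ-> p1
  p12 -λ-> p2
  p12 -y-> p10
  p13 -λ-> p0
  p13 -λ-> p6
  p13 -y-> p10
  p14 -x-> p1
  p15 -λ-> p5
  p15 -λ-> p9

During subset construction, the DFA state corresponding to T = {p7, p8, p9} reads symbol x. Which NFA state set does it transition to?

p9 on x → {p5}.
No x-transition from p7, p8.
Union after reading x: {p5}.
Now take the λ-closure:
From p5 via λ: add p10.
From p10 via λ: add p11.
From p11 via λ: add p3.
From p3 via λ: add p2, p7.
From p7 via λ: add p9.
No new states can be added; the closed set is {p2, p3, p5, p7, p9, p10, p11}.

{p2, p3, p5, p7, p9, p10, p11}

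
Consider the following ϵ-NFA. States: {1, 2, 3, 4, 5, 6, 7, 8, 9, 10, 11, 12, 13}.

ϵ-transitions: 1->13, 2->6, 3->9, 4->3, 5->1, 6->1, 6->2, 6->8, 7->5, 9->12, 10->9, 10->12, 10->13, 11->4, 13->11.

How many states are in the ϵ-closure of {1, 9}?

Start with {1, 9}.
From 1 via ϵ: add 13.
From 9 via ϵ: add 12.
From 13 via ϵ: add 11.
From 11 via ϵ: add 4.
From 4 via ϵ: add 3.
ϵ-closure = {1, 3, 4, 9, 11, 12, 13}, which has 7 states.

7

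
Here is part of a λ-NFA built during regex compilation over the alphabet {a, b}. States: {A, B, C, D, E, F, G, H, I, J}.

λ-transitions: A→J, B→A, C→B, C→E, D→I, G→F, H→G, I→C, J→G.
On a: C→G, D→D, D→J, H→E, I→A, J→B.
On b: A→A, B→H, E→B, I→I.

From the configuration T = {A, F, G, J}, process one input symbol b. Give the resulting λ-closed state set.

A on b → {A}.
No b-transition from F, G, J.
Union after reading b: {A}.
Now take the λ-closure:
From A via λ: add J.
From J via λ: add G.
From G via λ: add F.
No new states can be added; the closed set is {A, F, G, J}.

{A, F, G, J}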